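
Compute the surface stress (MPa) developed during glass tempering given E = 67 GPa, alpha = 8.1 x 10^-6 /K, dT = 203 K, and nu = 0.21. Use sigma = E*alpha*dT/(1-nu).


Tempering stress: sigma = E * alpha * dT / (1 - nu)
  E (MPa) = 67 * 1000 = 67000
  Numerator = 67000 * (8.1 x 10^-6) * 203 = 110.1681
  Denominator = 1 - 0.21 = 0.79
  sigma = 110.1681 / 0.79 = 139.5 MPa

139.5 MPa


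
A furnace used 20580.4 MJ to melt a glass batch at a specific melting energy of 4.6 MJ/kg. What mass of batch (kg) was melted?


Rearrange E = m * s for m:
  m = E / s
  m = 20580.4 / 4.6 = 4474.0 kg

4474.0 kg


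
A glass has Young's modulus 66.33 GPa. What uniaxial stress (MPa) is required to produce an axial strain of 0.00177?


Rearrange E = sigma / epsilon:
  sigma = E * epsilon
  E (MPa) = 66.33 * 1000 = 66330
  sigma = 66330 * 0.00177 = 117.4 MPa

117.4 MPa


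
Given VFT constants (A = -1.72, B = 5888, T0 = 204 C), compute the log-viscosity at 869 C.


VFT equation: log(eta) = A + B / (T - T0)
  T - T0 = 869 - 204 = 665
  B / (T - T0) = 5888 / 665 = 8.854
  log(eta) = -1.72 + 8.854 = 7.134

7.134


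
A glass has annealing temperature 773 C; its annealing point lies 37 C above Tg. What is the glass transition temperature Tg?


Rearrange T_anneal = Tg + offset for Tg:
  Tg = T_anneal - offset = 773 - 37 = 736 C

736 C


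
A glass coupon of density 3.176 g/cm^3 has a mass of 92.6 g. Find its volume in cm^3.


Rearrange rho = m / V:
  V = m / rho
  V = 92.6 / 3.176 = 29.156 cm^3

29.156 cm^3


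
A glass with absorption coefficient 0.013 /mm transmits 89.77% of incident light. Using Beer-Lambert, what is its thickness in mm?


Rearrange T = exp(-alpha * thickness):
  thickness = -ln(T) / alpha
  T = 89.77/100 = 0.8977
  ln(T) = -0.10792
  -ln(T) = 0.10792
  thickness = 0.10792 / 0.013 = 8.3 mm

8.3 mm


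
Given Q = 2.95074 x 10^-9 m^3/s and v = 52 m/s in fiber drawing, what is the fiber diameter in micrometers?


Cross-sectional area from continuity:
  A = Q / v = 2.95074 x 10^-9 / 52 = 5.6745 x 10^-11 m^2
Diameter from circular cross-section:
  d = sqrt(4A / pi) * 10^6 (m -> um)
  d = sqrt(4 * 5.6745 x 10^-11 / pi) * 10^6 = 8.5 um

8.5 um


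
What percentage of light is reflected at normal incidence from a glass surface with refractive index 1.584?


Fresnel reflectance at normal incidence:
  R = ((n - 1)/(n + 1))^2
  (n - 1)/(n + 1) = (1.584 - 1)/(1.584 + 1) = 0.226006
  R = 0.226006^2 = 0.0510787
  R(%) = 0.0510787 * 100 = 5.108%

5.108%


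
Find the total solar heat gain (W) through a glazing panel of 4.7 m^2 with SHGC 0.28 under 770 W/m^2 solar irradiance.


Solar heat gain: Q = Area * SHGC * Irradiance
  Q = 4.7 * 0.28 * 770 = 1013.3 W

1013.3 W


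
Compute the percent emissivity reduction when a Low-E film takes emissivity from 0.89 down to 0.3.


Percentage reduction = (1 - coated/uncoated) * 100
  Ratio = 0.3 / 0.89 = 0.3371
  Reduction = (1 - 0.3371) * 100 = 66.3%

66.3%


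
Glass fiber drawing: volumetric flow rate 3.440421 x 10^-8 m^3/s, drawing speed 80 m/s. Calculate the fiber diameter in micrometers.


Cross-sectional area from continuity:
  A = Q / v = 3.440421 x 10^-8 / 80 = 4.300526 x 10^-10 m^2
Diameter from circular cross-section:
  d = sqrt(4A / pi) * 10^6 (m -> um)
  d = sqrt(4 * 4.300526 x 10^-10 / pi) * 10^6 = 23.4 um

23.4 um


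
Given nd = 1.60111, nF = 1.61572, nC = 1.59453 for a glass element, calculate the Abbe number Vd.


Abbe number formula: Vd = (nd - 1) / (nF - nC)
  nd - 1 = 1.60111 - 1 = 0.60111
  nF - nC = 1.61572 - 1.59453 = 0.02119
  Vd = 0.60111 / 0.02119 = 28.37

28.37


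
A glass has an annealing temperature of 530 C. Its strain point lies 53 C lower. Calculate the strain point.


Strain point = annealing point - difference:
  T_strain = 530 - 53 = 477 C

477 C


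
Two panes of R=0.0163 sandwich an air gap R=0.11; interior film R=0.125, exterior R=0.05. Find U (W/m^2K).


Total thermal resistance (series):
  R_total = R_in + R_glass + R_air + R_glass + R_out
  R_total = 0.125 + 0.0163 + 0.11 + 0.0163 + 0.05 = 0.3176 m^2K/W
U-value = 1 / R_total = 1 / 0.3176 = 3.149 W/m^2K

3.149 W/m^2K


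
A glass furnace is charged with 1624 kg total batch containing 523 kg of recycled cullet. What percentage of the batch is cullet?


Cullet ratio = (cullet mass / total batch mass) * 100
  Ratio = 523 / 1624 * 100 = 32.2%

32.2%


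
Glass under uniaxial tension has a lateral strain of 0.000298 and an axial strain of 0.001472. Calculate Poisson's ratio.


Poisson's ratio: nu = lateral strain / axial strain
  nu = 0.000298 / 0.001472 = 0.2024

0.2024


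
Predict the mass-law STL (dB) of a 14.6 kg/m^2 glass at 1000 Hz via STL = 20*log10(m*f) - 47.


Mass law: STL = 20 * log10(m * f) - 47
  m * f = 14.6 * 1000 = 14600
  log10(14600) = 4.16435
  STL = 20 * 4.16435 - 47 = 83.287 - 47 = 36.3 dB

36.3 dB


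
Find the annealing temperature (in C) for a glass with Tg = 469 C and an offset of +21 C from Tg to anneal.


The annealing temperature is Tg plus the offset:
  T_anneal = 469 + 21 = 490 C

490 C


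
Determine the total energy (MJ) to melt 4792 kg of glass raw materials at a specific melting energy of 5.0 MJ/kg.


Total energy = mass * specific energy
  E = 4792 * 5.0 = 23960 MJ

23960 MJ


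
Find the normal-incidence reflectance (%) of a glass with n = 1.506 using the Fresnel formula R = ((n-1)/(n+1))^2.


Fresnel reflectance at normal incidence:
  R = ((n - 1)/(n + 1))^2
  (n - 1)/(n + 1) = (1.506 - 1)/(1.506 + 1) = 0.201915
  R = 0.201915^2 = 0.0407697
  R(%) = 0.0407697 * 100 = 4.077%

4.077%


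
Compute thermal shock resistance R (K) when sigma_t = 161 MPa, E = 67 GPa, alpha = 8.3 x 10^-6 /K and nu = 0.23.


Thermal shock resistance: R = sigma * (1 - nu) / (E * alpha)
  Numerator = 161 * (1 - 0.23) = 123.97
  Denominator = 67 * 1000 * (8.3 x 10^-6) = 0.5561
  R = 123.97 / 0.5561 = 222.9 K

222.9 K


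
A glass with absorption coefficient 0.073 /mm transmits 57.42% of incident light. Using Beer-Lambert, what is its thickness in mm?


Rearrange T = exp(-alpha * thickness):
  thickness = -ln(T) / alpha
  T = 57.42/100 = 0.5742
  ln(T) = -0.55478
  -ln(T) = 0.55478
  thickness = 0.55478 / 0.073 = 7.6 mm

7.6 mm


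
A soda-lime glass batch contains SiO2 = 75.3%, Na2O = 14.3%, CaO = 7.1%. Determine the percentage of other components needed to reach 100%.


Sum the three major oxides:
  SiO2 + Na2O + CaO = 75.3 + 14.3 + 7.1 = 96.7%
Subtract from 100%:
  Others = 100 - 96.7 = 3.3%

3.3%


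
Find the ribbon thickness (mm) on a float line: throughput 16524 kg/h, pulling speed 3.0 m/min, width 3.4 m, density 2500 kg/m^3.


Ribbon cross-section from mass balance:
  Volume rate = throughput / density = 16524 / 2500 = 6.6096 m^3/h
  thickness = volume rate / (speed * 60 * width), i.e.
  thickness = throughput / (60 * speed * width * density) * 1000
  thickness = 16524 / (60 * 3.0 * 3.4 * 2500) * 1000 = 10.8 mm

10.8 mm


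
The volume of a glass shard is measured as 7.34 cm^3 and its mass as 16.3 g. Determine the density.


Use the definition of density:
  rho = mass / volume
  rho = 16.3 / 7.34 = 2.221 g/cm^3

2.221 g/cm^3


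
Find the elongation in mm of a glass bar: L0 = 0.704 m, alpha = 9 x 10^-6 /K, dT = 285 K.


Thermal expansion formula: dL = alpha * L0 * dT
  dL = (9 x 10^-6) * 0.704 * 285 = 0.00180576 m
Convert to mm: 0.00180576 * 1000 = 1.8058 mm

1.8058 mm


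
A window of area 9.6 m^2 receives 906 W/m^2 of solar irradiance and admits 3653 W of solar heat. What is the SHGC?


Rearrange Q = Area * SHGC * Irradiance:
  SHGC = Q / (Area * Irradiance)
  SHGC = 3653 / (9.6 * 906) = 0.42

0.42


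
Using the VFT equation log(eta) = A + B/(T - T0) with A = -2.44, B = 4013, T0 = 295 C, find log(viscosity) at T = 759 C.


VFT equation: log(eta) = A + B / (T - T0)
  T - T0 = 759 - 295 = 464
  B / (T - T0) = 4013 / 464 = 8.649
  log(eta) = -2.44 + 8.649 = 6.209

6.209


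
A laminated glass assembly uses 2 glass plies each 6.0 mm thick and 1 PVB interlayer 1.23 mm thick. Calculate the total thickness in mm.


Total thickness = glass contribution + PVB contribution
  Glass: 2 * 6.0 = 12.0 mm
  PVB: 1 * 1.23 = 1.23 mm
  Total = 12.0 + 1.23 = 13.23 mm

13.23 mm


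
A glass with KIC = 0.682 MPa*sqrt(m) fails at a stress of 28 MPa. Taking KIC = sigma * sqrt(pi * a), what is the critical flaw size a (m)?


Rearrange KIC = sigma * sqrt(pi * a):
  sqrt(pi * a) = KIC / sigma
  sqrt(pi * a) = 0.682 / 28 = 0.024357
  a = (KIC / sigma)^2 / pi
  a = 0.024357^2 / pi = 0.0001888 m

0.0001888 m


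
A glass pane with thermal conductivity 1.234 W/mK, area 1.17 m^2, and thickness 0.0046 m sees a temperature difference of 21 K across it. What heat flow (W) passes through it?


Fourier's law: Q = k * A * dT / t
  Q = 1.234 * 1.17 * 21 / 0.0046
  Q = 30.31938 / 0.0046 = 6591.2 W

6591.2 W


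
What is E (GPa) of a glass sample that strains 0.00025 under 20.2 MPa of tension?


Young's modulus: E = stress / strain
  E = 20.2 MPa / 0.00025 = 80800 MPa
Convert to GPa: 80800 / 1000 = 80.8 GPa

80.8 GPa


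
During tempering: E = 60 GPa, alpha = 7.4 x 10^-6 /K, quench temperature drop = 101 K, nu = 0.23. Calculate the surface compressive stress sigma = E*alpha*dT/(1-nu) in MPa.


Tempering stress: sigma = E * alpha * dT / (1 - nu)
  E (MPa) = 60 * 1000 = 60000
  Numerator = 60000 * (7.4 x 10^-6) * 101 = 44.844
  Denominator = 1 - 0.23 = 0.77
  sigma = 44.844 / 0.77 = 58.2 MPa

58.2 MPa


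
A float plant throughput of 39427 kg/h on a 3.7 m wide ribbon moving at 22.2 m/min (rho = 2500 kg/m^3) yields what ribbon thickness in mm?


Ribbon cross-section from mass balance:
  Volume rate = throughput / density = 39427 / 2500 = 15.7708 m^3/h
  thickness = volume rate / (speed * 60 * width), i.e.
  thickness = throughput / (60 * speed * width * density) * 1000
  thickness = 39427 / (60 * 22.2 * 3.7 * 2500) * 1000 = 3.2 mm

3.2 mm


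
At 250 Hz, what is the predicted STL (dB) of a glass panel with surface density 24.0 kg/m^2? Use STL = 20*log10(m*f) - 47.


Mass law: STL = 20 * log10(m * f) - 47
  m * f = 24.0 * 250 = 6000
  log10(6000) = 3.77815
  STL = 20 * 3.77815 - 47 = 75.563 - 47 = 28.6 dB

28.6 dB


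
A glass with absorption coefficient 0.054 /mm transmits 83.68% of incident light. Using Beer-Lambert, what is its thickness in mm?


Rearrange T = exp(-alpha * thickness):
  thickness = -ln(T) / alpha
  T = 83.68/100 = 0.8368
  ln(T) = -0.17817
  -ln(T) = 0.17817
  thickness = 0.17817 / 0.054 = 3.3 mm

3.3 mm


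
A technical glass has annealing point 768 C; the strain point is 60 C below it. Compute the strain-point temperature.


Strain point = annealing point - difference:
  T_strain = 768 - 60 = 708 C

708 C


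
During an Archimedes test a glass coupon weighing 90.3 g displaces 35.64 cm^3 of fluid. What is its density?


Use the definition of density:
  rho = mass / volume
  rho = 90.3 / 35.64 = 2.534 g/cm^3

2.534 g/cm^3


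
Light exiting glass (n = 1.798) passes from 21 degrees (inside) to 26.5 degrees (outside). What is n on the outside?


Apply Snell's law: n1 * sin(theta1) = n2 * sin(theta2)
  n2 = n1 * sin(theta1) / sin(theta2)
  sin(21) = 0.358368
  sin(26.5) = 0.446198
  n2 = 1.798 * 0.358368 / 0.446198 = 1.4441

1.4441


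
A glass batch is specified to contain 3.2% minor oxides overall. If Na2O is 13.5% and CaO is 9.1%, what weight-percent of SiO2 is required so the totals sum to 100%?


Known pieces sum to 100%:
  SiO2 = 100 - (others + Na2O + CaO)
  SiO2 = 100 - (3.2 + 13.5 + 9.1) = 74.2%

74.2%


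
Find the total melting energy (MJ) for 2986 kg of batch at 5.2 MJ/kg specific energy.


Total energy = mass * specific energy
  E = 2986 * 5.2 = 15527.2 MJ

15527.2 MJ


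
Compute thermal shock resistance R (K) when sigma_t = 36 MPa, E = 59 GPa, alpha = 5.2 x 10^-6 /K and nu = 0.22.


Thermal shock resistance: R = sigma * (1 - nu) / (E * alpha)
  Numerator = 36 * (1 - 0.22) = 28.08
  Denominator = 59 * 1000 * (5.2 x 10^-6) = 0.3068
  R = 28.08 / 0.3068 = 91.5 K

91.5 K


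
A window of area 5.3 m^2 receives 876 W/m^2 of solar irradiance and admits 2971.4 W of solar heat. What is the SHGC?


Rearrange Q = Area * SHGC * Irradiance:
  SHGC = Q / (Area * Irradiance)
  SHGC = 2971.4 / (5.3 * 876) = 0.64

0.64


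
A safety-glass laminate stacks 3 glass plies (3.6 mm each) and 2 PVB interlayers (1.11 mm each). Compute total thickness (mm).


Total thickness = glass contribution + PVB contribution
  Glass: 3 * 3.6 = 10.8 mm
  PVB: 2 * 1.11 = 2.22 mm
  Total = 10.8 + 2.22 = 13.02 mm

13.02 mm


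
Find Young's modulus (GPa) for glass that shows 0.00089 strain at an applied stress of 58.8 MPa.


Young's modulus: E = stress / strain
  E = 58.8 MPa / 0.00089 = 66067.42 MPa
Convert to GPa: 66067.42 / 1000 = 66.07 GPa

66.07 GPa


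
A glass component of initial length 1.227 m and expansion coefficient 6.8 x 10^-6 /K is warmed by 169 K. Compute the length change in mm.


Thermal expansion formula: dL = alpha * L0 * dT
  dL = (6.8 x 10^-6) * 1.227 * 169 = 0.00141007 m
Convert to mm: 0.00141007 * 1000 = 1.4101 mm

1.4101 mm


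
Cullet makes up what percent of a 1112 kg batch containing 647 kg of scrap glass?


Cullet ratio = (cullet mass / total batch mass) * 100
  Ratio = 647 / 1112 * 100 = 58.18%

58.18%


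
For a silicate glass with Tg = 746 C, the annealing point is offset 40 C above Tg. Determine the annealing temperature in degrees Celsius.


The annealing temperature is Tg plus the offset:
  T_anneal = 746 + 40 = 786 C

786 C


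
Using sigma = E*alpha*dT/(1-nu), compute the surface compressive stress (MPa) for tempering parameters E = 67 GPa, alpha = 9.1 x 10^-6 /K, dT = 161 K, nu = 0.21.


Tempering stress: sigma = E * alpha * dT / (1 - nu)
  E (MPa) = 67 * 1000 = 67000
  Numerator = 67000 * (9.1 x 10^-6) * 161 = 98.1617
  Denominator = 1 - 0.21 = 0.79
  sigma = 98.1617 / 0.79 = 124.3 MPa

124.3 MPa


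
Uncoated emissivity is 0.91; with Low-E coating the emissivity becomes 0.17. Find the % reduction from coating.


Percentage reduction = (1 - coated/uncoated) * 100
  Ratio = 0.17 / 0.91 = 0.1868
  Reduction = (1 - 0.1868) * 100 = 81.3%

81.3%


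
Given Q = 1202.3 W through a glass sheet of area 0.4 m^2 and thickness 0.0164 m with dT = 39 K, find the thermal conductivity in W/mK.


Fourier's law rearranged: k = Q * t / (A * dT)
  Numerator = 1202.3 * 0.0164 = 19.71772
  Denominator = 0.4 * 39 = 15.6
  k = 19.71772 / 15.6 = 1.264 W/mK

1.264 W/mK


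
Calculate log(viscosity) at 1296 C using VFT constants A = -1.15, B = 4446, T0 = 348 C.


VFT equation: log(eta) = A + B / (T - T0)
  T - T0 = 1296 - 348 = 948
  B / (T - T0) = 4446 / 948 = 4.69
  log(eta) = -1.15 + 4.69 = 3.54

3.54


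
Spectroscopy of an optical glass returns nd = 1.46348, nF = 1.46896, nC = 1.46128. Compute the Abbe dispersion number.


Abbe number formula: Vd = (nd - 1) / (nF - nC)
  nd - 1 = 1.46348 - 1 = 0.46348
  nF - nC = 1.46896 - 1.46128 = 0.00768
  Vd = 0.46348 / 0.00768 = 60.35

60.35


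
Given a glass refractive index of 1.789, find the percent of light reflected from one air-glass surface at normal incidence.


Fresnel reflectance at normal incidence:
  R = ((n - 1)/(n + 1))^2
  (n - 1)/(n + 1) = (1.789 - 1)/(1.789 + 1) = 0.282897
  R = 0.282897^2 = 0.0800307
  R(%) = 0.0800307 * 100 = 8.003%

8.003%


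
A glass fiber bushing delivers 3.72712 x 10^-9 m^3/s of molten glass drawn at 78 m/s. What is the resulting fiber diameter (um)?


Cross-sectional area from continuity:
  A = Q / v = 3.72712 x 10^-9 / 78 = 4.778359 x 10^-11 m^2
Diameter from circular cross-section:
  d = sqrt(4A / pi) * 10^6 (m -> um)
  d = sqrt(4 * 4.778359 x 10^-11 / pi) * 10^6 = 7.8 um

7.8 um


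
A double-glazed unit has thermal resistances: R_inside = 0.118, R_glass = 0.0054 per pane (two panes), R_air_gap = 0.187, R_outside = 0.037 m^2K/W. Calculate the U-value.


Total thermal resistance (series):
  R_total = R_in + R_glass + R_air + R_glass + R_out
  R_total = 0.118 + 0.0054 + 0.187 + 0.0054 + 0.037 = 0.3528 m^2K/W
U-value = 1 / R_total = 1 / 0.3528 = 2.834 W/m^2K

2.834 W/m^2K


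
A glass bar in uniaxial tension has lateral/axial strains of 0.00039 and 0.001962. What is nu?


Poisson's ratio: nu = lateral strain / axial strain
  nu = 0.00039 / 0.001962 = 0.1988

0.1988


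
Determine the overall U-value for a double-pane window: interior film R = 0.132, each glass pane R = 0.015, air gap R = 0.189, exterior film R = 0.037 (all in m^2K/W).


Total thermal resistance (series):
  R_total = R_in + R_glass + R_air + R_glass + R_out
  R_total = 0.132 + 0.015 + 0.189 + 0.015 + 0.037 = 0.388 m^2K/W
U-value = 1 / R_total = 1 / 0.388 = 2.577 W/m^2K

2.577 W/m^2K


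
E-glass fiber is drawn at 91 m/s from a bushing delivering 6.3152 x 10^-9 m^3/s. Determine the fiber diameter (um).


Cross-sectional area from continuity:
  A = Q / v = 6.3152 x 10^-9 / 91 = 6.93978 x 10^-11 m^2
Diameter from circular cross-section:
  d = sqrt(4A / pi) * 10^6 (m -> um)
  d = sqrt(4 * 6.93978 x 10^-11 / pi) * 10^6 = 9.4 um

9.4 um


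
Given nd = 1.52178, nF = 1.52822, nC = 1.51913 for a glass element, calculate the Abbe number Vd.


Abbe number formula: Vd = (nd - 1) / (nF - nC)
  nd - 1 = 1.52178 - 1 = 0.52178
  nF - nC = 1.52822 - 1.51913 = 0.00909
  Vd = 0.52178 / 0.00909 = 57.4

57.4


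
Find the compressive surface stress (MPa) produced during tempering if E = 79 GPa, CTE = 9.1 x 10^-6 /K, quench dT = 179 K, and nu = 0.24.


Tempering stress: sigma = E * alpha * dT / (1 - nu)
  E (MPa) = 79 * 1000 = 79000
  Numerator = 79000 * (9.1 x 10^-6) * 179 = 128.6831
  Denominator = 1 - 0.24 = 0.76
  sigma = 128.6831 / 0.76 = 169.3 MPa

169.3 MPa


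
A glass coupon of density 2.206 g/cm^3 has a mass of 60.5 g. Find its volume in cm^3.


Rearrange rho = m / V:
  V = m / rho
  V = 60.5 / 2.206 = 27.425 cm^3

27.425 cm^3


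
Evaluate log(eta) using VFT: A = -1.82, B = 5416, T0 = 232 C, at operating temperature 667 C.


VFT equation: log(eta) = A + B / (T - T0)
  T - T0 = 667 - 232 = 435
  B / (T - T0) = 5416 / 435 = 12.451
  log(eta) = -1.82 + 12.451 = 10.631

10.631


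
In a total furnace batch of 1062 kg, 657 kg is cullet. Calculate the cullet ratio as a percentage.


Cullet ratio = (cullet mass / total batch mass) * 100
  Ratio = 657 / 1062 * 100 = 61.86%

61.86%


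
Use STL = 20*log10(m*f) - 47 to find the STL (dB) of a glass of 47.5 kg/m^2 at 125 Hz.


Mass law: STL = 20 * log10(m * f) - 47
  m * f = 47.5 * 125 = 5937.5
  log10(5937.5) = 3.7736
  STL = 20 * 3.7736 - 47 = 75.472 - 47 = 28.5 dB

28.5 dB


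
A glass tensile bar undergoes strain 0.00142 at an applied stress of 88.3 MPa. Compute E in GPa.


Young's modulus: E = stress / strain
  E = 88.3 MPa / 0.00142 = 62183.1 MPa
Convert to GPa: 62183.1 / 1000 = 62.18 GPa

62.18 GPa


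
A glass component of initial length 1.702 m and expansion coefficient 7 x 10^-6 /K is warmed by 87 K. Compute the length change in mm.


Thermal expansion formula: dL = alpha * L0 * dT
  dL = (7 x 10^-6) * 1.702 * 87 = 0.00103652 m
Convert to mm: 0.00103652 * 1000 = 1.0365 mm

1.0365 mm


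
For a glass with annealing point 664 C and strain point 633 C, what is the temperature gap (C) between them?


Gap = T_anneal - T_strain:
  gap = 664 - 633 = 31 C

31 C


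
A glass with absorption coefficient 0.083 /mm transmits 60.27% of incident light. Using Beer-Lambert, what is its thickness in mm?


Rearrange T = exp(-alpha * thickness):
  thickness = -ln(T) / alpha
  T = 60.27/100 = 0.6027
  ln(T) = -0.50634
  -ln(T) = 0.50634
  thickness = 0.50634 / 0.083 = 6.1 mm

6.1 mm


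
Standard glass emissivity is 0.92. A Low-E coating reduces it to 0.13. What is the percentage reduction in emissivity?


Percentage reduction = (1 - coated/uncoated) * 100
  Ratio = 0.13 / 0.92 = 0.1413
  Reduction = (1 - 0.1413) * 100 = 85.9%

85.9%


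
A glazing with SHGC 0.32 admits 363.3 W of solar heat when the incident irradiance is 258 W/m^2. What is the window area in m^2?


Rearrange Q = Area * SHGC * Irradiance:
  Area = Q / (SHGC * Irradiance)
  Area = 363.3 / (0.32 * 258) = 4.4 m^2

4.4 m^2


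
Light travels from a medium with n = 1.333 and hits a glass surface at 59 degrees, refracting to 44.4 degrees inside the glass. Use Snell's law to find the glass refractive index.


Apply Snell's law: n1 * sin(theta1) = n2 * sin(theta2)
  n2 = n1 * sin(theta1) / sin(theta2)
  sin(59) = 0.857167
  sin(44.4) = 0.699663
  n2 = 1.333 * 0.857167 / 0.699663 = 1.6331

1.6331


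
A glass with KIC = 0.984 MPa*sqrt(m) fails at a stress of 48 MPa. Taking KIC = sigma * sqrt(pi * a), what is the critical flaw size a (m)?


Rearrange KIC = sigma * sqrt(pi * a):
  sqrt(pi * a) = KIC / sigma
  sqrt(pi * a) = 0.984 / 48 = 0.0205
  a = (KIC / sigma)^2 / pi
  a = 0.0205^2 / pi = 0.0001338 m

0.0001338 m


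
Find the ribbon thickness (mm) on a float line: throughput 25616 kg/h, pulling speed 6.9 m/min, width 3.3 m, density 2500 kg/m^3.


Ribbon cross-section from mass balance:
  Volume rate = throughput / density = 25616 / 2500 = 10.2464 m^3/h
  thickness = volume rate / (speed * 60 * width), i.e.
  thickness = throughput / (60 * speed * width * density) * 1000
  thickness = 25616 / (60 * 6.9 * 3.3 * 2500) * 1000 = 7.5 mm

7.5 mm


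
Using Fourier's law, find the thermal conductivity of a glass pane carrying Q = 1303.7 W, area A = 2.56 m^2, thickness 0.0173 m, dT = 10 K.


Fourier's law rearranged: k = Q * t / (A * dT)
  Numerator = 1303.7 * 0.0173 = 22.55401
  Denominator = 2.56 * 10 = 25.6
  k = 22.55401 / 25.6 = 0.881 W/mK

0.881 W/mK


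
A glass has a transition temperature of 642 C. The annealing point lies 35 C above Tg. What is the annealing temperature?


The annealing temperature is Tg plus the offset:
  T_anneal = 642 + 35 = 677 C

677 C


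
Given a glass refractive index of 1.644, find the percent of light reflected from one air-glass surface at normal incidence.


Fresnel reflectance at normal incidence:
  R = ((n - 1)/(n + 1))^2
  (n - 1)/(n + 1) = (1.644 - 1)/(1.644 + 1) = 0.24357
  R = 0.24357^2 = 0.0593263
  R(%) = 0.0593263 * 100 = 5.933%

5.933%


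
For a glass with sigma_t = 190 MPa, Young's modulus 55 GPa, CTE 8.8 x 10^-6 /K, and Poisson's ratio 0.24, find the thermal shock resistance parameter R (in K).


Thermal shock resistance: R = sigma * (1 - nu) / (E * alpha)
  Numerator = 190 * (1 - 0.24) = 144.4
  Denominator = 55 * 1000 * (8.8 x 10^-6) = 0.484
  R = 144.4 / 0.484 = 298.3 K

298.3 K


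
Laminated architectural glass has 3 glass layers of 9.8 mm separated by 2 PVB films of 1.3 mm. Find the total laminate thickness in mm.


Total thickness = glass contribution + PVB contribution
  Glass: 3 * 9.8 = 29.4 mm
  PVB: 2 * 1.3 = 2.6 mm
  Total = 29.4 + 2.6 = 32.0 mm

32.0 mm


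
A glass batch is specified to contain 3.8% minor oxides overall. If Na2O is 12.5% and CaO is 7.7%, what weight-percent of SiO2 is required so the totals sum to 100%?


Known pieces sum to 100%:
  SiO2 = 100 - (others + Na2O + CaO)
  SiO2 = 100 - (3.8 + 12.5 + 7.7) = 76.0%

76.0%


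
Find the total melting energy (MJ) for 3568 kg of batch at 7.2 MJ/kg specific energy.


Total energy = mass * specific energy
  E = 3568 * 7.2 = 25689.6 MJ

25689.6 MJ


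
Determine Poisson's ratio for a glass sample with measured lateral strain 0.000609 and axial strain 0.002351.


Poisson's ratio: nu = lateral strain / axial strain
  nu = 0.000609 / 0.002351 = 0.259

0.259


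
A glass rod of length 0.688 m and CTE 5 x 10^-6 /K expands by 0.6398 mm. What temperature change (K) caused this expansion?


Rearrange dL = alpha * L0 * dT for dT:
  dT = dL / (alpha * L0)
  dL (m) = 0.6398 / 1000 = 0.0006398
  dT = 0.0006398 / ((5 x 10^-6) * 0.688) = 186.0 K

186.0 K


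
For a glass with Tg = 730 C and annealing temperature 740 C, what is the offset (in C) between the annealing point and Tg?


Offset = T_anneal - Tg:
  offset = 740 - 730 = 10 C

10 C


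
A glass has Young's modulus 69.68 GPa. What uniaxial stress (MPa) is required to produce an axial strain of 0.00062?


Rearrange E = sigma / epsilon:
  sigma = E * epsilon
  E (MPa) = 69.68 * 1000 = 69680
  sigma = 69680 * 0.00062 = 43.2 MPa

43.2 MPa


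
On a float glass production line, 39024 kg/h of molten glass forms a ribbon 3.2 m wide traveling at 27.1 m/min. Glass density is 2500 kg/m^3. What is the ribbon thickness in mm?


Ribbon cross-section from mass balance:
  Volume rate = throughput / density = 39024 / 2500 = 15.6096 m^3/h
  thickness = volume rate / (speed * 60 * width), i.e.
  thickness = throughput / (60 * speed * width * density) * 1000
  thickness = 39024 / (60 * 27.1 * 3.2 * 2500) * 1000 = 3.0 mm

3.0 mm


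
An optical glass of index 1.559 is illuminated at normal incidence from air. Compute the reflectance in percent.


Fresnel reflectance at normal incidence:
  R = ((n - 1)/(n + 1))^2
  (n - 1)/(n + 1) = (1.559 - 1)/(1.559 + 1) = 0.218445
  R = 0.218445^2 = 0.0477182
  R(%) = 0.0477182 * 100 = 4.772%

4.772%


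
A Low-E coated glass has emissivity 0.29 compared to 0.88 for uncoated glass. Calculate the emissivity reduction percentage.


Percentage reduction = (1 - coated/uncoated) * 100
  Ratio = 0.29 / 0.88 = 0.3295
  Reduction = (1 - 0.3295) * 100 = 67.0%

67.0%


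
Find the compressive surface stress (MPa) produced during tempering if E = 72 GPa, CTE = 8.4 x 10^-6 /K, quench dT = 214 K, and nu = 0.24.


Tempering stress: sigma = E * alpha * dT / (1 - nu)
  E (MPa) = 72 * 1000 = 72000
  Numerator = 72000 * (8.4 x 10^-6) * 214 = 129.4272
  Denominator = 1 - 0.24 = 0.76
  sigma = 129.4272 / 0.76 = 170.3 MPa

170.3 MPa


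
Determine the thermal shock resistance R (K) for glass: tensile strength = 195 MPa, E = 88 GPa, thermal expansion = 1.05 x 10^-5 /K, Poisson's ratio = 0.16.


Thermal shock resistance: R = sigma * (1 - nu) / (E * alpha)
  Numerator = 195 * (1 - 0.16) = 163.8
  Denominator = 88 * 1000 * (1.05 x 10^-5) = 0.924
  R = 163.8 / 0.924 = 177.3 K

177.3 K


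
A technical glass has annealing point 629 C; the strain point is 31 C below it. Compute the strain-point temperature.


Strain point = annealing point - difference:
  T_strain = 629 - 31 = 598 C

598 C


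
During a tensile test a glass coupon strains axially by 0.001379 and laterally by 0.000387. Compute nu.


Poisson's ratio: nu = lateral strain / axial strain
  nu = 0.000387 / 0.001379 = 0.2806

0.2806


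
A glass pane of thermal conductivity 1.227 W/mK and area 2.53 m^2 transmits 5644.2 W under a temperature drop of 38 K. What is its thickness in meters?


Fourier's law: t = k * A * dT / Q
  t = 1.227 * 2.53 * 38 / 5644.2
  t = 117.96378 / 5644.2 = 0.0209 m

0.0209 m


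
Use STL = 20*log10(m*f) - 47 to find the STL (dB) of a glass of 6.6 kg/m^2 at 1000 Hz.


Mass law: STL = 20 * log10(m * f) - 47
  m * f = 6.6 * 1000 = 6600
  log10(6600) = 3.81954
  STL = 20 * 3.81954 - 47 = 76.3908 - 47 = 29.4 dB

29.4 dB


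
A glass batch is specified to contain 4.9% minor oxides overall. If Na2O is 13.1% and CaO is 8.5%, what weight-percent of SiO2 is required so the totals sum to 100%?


Known pieces sum to 100%:
  SiO2 = 100 - (others + Na2O + CaO)
  SiO2 = 100 - (4.9 + 13.1 + 8.5) = 73.5%

73.5%


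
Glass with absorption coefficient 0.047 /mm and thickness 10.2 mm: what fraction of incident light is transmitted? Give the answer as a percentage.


Beer-Lambert law: T = exp(-alpha * thickness)
  exponent = -0.047 * 10.2 = -0.4794
  T = exp(-0.4794) = 0.6192
  Percentage = 0.6192 * 100 = 61.92%

61.92%


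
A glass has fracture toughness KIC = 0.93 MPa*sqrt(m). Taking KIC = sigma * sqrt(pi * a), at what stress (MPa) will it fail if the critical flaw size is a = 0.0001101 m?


Rearrange KIC = sigma * sqrt(pi * a):
  sigma = KIC / sqrt(pi * a)
  sqrt(pi * 0.0001101) = 0.018598
  sigma = 0.93 / 0.018598 = 50.01 MPa

50.01 MPa


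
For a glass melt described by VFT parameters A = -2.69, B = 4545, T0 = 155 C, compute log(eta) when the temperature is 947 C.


VFT equation: log(eta) = A + B / (T - T0)
  T - T0 = 947 - 155 = 792
  B / (T - T0) = 4545 / 792 = 5.739
  log(eta) = -2.69 + 5.739 = 3.049

3.049


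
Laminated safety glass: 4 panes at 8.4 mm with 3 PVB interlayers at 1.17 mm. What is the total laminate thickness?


Total thickness = glass contribution + PVB contribution
  Glass: 4 * 8.4 = 33.6 mm
  PVB: 3 * 1.17 = 3.51 mm
  Total = 33.6 + 3.51 = 37.11 mm

37.11 mm


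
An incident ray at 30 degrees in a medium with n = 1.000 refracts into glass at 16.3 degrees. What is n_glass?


Apply Snell's law: n1 * sin(theta1) = n2 * sin(theta2)
  n2 = n1 * sin(theta1) / sin(theta2)
  sin(30) = 0.5
  sin(16.3) = 0.280667
  n2 = 1.000 * 0.5 / 0.280667 = 1.7815

1.7815


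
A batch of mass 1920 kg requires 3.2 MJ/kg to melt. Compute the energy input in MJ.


Total energy = mass * specific energy
  E = 1920 * 3.2 = 6144 MJ

6144 MJ


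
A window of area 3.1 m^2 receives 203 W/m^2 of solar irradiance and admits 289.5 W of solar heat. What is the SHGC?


Rearrange Q = Area * SHGC * Irradiance:
  SHGC = Q / (Area * Irradiance)
  SHGC = 289.5 / (3.1 * 203) = 0.46

0.46


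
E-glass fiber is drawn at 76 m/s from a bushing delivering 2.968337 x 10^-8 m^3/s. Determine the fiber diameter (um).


Cross-sectional area from continuity:
  A = Q / v = 2.968337 x 10^-8 / 76 = 3.905707 x 10^-10 m^2
Diameter from circular cross-section:
  d = sqrt(4A / pi) * 10^6 (m -> um)
  d = sqrt(4 * 3.905707 x 10^-10 / pi) * 10^6 = 22.3 um

22.3 um


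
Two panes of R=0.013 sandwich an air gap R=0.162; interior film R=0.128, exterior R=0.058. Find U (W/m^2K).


Total thermal resistance (series):
  R_total = R_in + R_glass + R_air + R_glass + R_out
  R_total = 0.128 + 0.013 + 0.162 + 0.013 + 0.058 = 0.374 m^2K/W
U-value = 1 / R_total = 1 / 0.374 = 2.674 W/m^2K

2.674 W/m^2K


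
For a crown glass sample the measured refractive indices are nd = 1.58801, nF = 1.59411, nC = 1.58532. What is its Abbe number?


Abbe number formula: Vd = (nd - 1) / (nF - nC)
  nd - 1 = 1.58801 - 1 = 0.58801
  nF - nC = 1.59411 - 1.58532 = 0.00879
  Vd = 0.58801 / 0.00879 = 66.9

66.9


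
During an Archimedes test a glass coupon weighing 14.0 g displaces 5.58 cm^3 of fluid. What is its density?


Use the definition of density:
  rho = mass / volume
  rho = 14.0 / 5.58 = 2.509 g/cm^3

2.509 g/cm^3


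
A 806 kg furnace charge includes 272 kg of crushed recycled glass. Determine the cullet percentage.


Cullet ratio = (cullet mass / total batch mass) * 100
  Ratio = 272 / 806 * 100 = 33.75%

33.75%


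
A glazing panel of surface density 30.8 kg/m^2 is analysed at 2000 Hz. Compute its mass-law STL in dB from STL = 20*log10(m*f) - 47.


Mass law: STL = 20 * log10(m * f) - 47
  m * f = 30.8 * 2000 = 61600
  log10(61600) = 4.78958
  STL = 20 * 4.78958 - 47 = 95.7916 - 47 = 48.8 dB

48.8 dB


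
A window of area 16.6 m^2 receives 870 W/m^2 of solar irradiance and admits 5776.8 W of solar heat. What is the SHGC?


Rearrange Q = Area * SHGC * Irradiance:
  SHGC = Q / (Area * Irradiance)
  SHGC = 5776.8 / (16.6 * 870) = 0.4

0.4


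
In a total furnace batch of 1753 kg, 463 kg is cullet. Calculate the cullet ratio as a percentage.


Cullet ratio = (cullet mass / total batch mass) * 100
  Ratio = 463 / 1753 * 100 = 26.41%

26.41%


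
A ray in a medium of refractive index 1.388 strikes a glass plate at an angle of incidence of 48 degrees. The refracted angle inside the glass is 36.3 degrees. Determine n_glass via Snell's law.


Apply Snell's law: n1 * sin(theta1) = n2 * sin(theta2)
  n2 = n1 * sin(theta1) / sin(theta2)
  sin(48) = 0.743145
  sin(36.3) = 0.592013
  n2 = 1.388 * 0.743145 / 0.592013 = 1.7423

1.7423


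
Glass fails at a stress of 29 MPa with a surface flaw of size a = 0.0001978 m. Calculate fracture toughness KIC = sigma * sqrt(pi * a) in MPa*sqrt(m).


Fracture toughness: KIC = sigma * sqrt(pi * a)
  pi * a = pi * 0.0001978 = 0.000621407
  sqrt(pi * a) = 0.024928
  KIC = 29 * 0.024928 = 0.723 MPa*sqrt(m)

0.723 MPa*sqrt(m)


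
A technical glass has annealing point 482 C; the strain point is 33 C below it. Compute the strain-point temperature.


Strain point = annealing point - difference:
  T_strain = 482 - 33 = 449 C

449 C


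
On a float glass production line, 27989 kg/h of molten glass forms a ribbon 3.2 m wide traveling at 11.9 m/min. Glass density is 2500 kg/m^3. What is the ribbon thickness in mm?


Ribbon cross-section from mass balance:
  Volume rate = throughput / density = 27989 / 2500 = 11.1956 m^3/h
  thickness = volume rate / (speed * 60 * width), i.e.
  thickness = throughput / (60 * speed * width * density) * 1000
  thickness = 27989 / (60 * 11.9 * 3.2 * 2500) * 1000 = 4.9 mm

4.9 mm


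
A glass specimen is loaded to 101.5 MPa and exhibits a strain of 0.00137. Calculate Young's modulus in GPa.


Young's modulus: E = stress / strain
  E = 101.5 MPa / 0.00137 = 74087.59 MPa
Convert to GPa: 74087.59 / 1000 = 74.09 GPa

74.09 GPa


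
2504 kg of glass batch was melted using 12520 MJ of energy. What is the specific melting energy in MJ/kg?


Rearrange E = m * s for s:
  s = E / m
  s = 12520 / 2504 = 5.0 MJ/kg

5.0 MJ/kg


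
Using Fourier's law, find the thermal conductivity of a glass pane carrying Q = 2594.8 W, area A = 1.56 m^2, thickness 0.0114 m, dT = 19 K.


Fourier's law rearranged: k = Q * t / (A * dT)
  Numerator = 2594.8 * 0.0114 = 29.58072
  Denominator = 1.56 * 19 = 29.64
  k = 29.58072 / 29.64 = 0.998 W/mK

0.998 W/mK


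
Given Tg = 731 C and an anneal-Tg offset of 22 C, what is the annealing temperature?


The annealing temperature is Tg plus the offset:
  T_anneal = 731 + 22 = 753 C

753 C


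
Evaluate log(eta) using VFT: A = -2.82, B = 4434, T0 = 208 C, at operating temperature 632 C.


VFT equation: log(eta) = A + B / (T - T0)
  T - T0 = 632 - 208 = 424
  B / (T - T0) = 4434 / 424 = 10.458
  log(eta) = -2.82 + 10.458 = 7.638

7.638


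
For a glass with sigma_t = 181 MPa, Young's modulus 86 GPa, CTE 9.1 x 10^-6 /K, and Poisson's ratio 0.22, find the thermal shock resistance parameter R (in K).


Thermal shock resistance: R = sigma * (1 - nu) / (E * alpha)
  Numerator = 181 * (1 - 0.22) = 141.18
  Denominator = 86 * 1000 * (9.1 x 10^-6) = 0.7826
  R = 141.18 / 0.7826 = 180.4 K

180.4 K


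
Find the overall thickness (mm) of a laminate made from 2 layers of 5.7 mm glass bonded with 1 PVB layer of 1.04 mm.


Total thickness = glass contribution + PVB contribution
  Glass: 2 * 5.7 = 11.4 mm
  PVB: 1 * 1.04 = 1.04 mm
  Total = 11.4 + 1.04 = 12.44 mm

12.44 mm


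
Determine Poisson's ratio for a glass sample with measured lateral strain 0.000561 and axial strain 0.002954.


Poisson's ratio: nu = lateral strain / axial strain
  nu = 0.000561 / 0.002954 = 0.1899

0.1899


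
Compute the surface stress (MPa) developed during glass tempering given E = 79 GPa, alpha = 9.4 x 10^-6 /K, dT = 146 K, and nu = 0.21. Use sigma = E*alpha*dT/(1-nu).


Tempering stress: sigma = E * alpha * dT / (1 - nu)
  E (MPa) = 79 * 1000 = 79000
  Numerator = 79000 * (9.4 x 10^-6) * 146 = 108.4196
  Denominator = 1 - 0.21 = 0.79
  sigma = 108.4196 / 0.79 = 137.2 MPa

137.2 MPa


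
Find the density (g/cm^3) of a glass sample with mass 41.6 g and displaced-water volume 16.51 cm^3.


Use the definition of density:
  rho = mass / volume
  rho = 41.6 / 16.51 = 2.52 g/cm^3

2.52 g/cm^3


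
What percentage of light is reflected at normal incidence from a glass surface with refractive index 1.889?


Fresnel reflectance at normal incidence:
  R = ((n - 1)/(n + 1))^2
  (n - 1)/(n + 1) = (1.889 - 1)/(1.889 + 1) = 0.307719
  R = 0.307719^2 = 0.094691
  R(%) = 0.094691 * 100 = 9.469%

9.469%


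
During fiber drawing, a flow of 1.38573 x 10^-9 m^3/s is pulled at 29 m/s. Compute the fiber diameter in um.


Cross-sectional area from continuity:
  A = Q / v = 1.38573 x 10^-9 / 29 = 4.778379 x 10^-11 m^2
Diameter from circular cross-section:
  d = sqrt(4A / pi) * 10^6 (m -> um)
  d = sqrt(4 * 4.778379 x 10^-11 / pi) * 10^6 = 7.8 um

7.8 um


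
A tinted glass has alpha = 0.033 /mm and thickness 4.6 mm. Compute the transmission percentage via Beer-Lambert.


Beer-Lambert law: T = exp(-alpha * thickness)
  exponent = -0.033 * 4.6 = -0.1518
  T = exp(-0.1518) = 0.8592
  Percentage = 0.8592 * 100 = 85.92%

85.92%


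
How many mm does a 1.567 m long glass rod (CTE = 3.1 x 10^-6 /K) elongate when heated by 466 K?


Thermal expansion formula: dL = alpha * L0 * dT
  dL = (3.1 x 10^-6) * 1.567 * 466 = 0.00226369 m
Convert to mm: 0.00226369 * 1000 = 2.2637 mm

2.2637 mm


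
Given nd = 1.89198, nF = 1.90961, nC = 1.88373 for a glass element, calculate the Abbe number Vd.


Abbe number formula: Vd = (nd - 1) / (nF - nC)
  nd - 1 = 1.89198 - 1 = 0.89198
  nF - nC = 1.90961 - 1.88373 = 0.02588
  Vd = 0.89198 / 0.02588 = 34.47

34.47


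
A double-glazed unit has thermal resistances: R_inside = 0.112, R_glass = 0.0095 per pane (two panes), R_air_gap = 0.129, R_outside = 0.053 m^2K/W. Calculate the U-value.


Total thermal resistance (series):
  R_total = R_in + R_glass + R_air + R_glass + R_out
  R_total = 0.112 + 0.0095 + 0.129 + 0.0095 + 0.053 = 0.313 m^2K/W
U-value = 1 / R_total = 1 / 0.313 = 3.195 W/m^2K

3.195 W/m^2K


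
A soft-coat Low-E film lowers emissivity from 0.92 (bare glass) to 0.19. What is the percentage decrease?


Percentage reduction = (1 - coated/uncoated) * 100
  Ratio = 0.19 / 0.92 = 0.2065
  Reduction = (1 - 0.2065) * 100 = 79.3%

79.3%


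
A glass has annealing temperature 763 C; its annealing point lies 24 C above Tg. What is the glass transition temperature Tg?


Rearrange T_anneal = Tg + offset for Tg:
  Tg = T_anneal - offset = 763 - 24 = 739 C

739 C


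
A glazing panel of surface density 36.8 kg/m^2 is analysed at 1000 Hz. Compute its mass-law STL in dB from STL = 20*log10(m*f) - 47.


Mass law: STL = 20 * log10(m * f) - 47
  m * f = 36.8 * 1000 = 36800
  log10(36800) = 4.56585
  STL = 20 * 4.56585 - 47 = 91.317 - 47 = 44.3 dB

44.3 dB


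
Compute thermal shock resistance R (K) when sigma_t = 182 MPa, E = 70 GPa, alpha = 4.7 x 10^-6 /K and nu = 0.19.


Thermal shock resistance: R = sigma * (1 - nu) / (E * alpha)
  Numerator = 182 * (1 - 0.19) = 147.42
  Denominator = 70 * 1000 * (4.7 x 10^-6) = 0.329
  R = 147.42 / 0.329 = 448.1 K

448.1 K


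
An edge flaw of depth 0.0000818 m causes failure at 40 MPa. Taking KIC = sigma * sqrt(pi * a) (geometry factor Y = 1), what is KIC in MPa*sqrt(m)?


Fracture toughness: KIC = sigma * sqrt(pi * a)
  pi * a = pi * 0.0000818 = 0.000256982
  sqrt(pi * a) = 0.016031
  KIC = 40 * 0.016031 = 0.641 MPa*sqrt(m)

0.641 MPa*sqrt(m)


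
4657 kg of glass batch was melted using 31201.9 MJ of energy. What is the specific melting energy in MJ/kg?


Rearrange E = m * s for s:
  s = E / m
  s = 31201.9 / 4657 = 6.7 MJ/kg

6.7 MJ/kg


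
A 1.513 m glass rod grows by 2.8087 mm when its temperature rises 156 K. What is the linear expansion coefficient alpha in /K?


Rearrange dL = alpha * L0 * dT for alpha:
  alpha = dL / (L0 * dT)
  alpha = (2.8087 / 1000) / (1.513 * 156) = 0.0000119 /K = 1.19 x 10^-5 /K

1.19 x 10^-5 /K


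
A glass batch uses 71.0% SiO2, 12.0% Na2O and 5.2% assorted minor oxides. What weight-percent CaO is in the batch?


Pieces sum to 100%:
  CaO = 100 - (SiO2 + Na2O + others)
  CaO = 100 - (71.0 + 12.0 + 5.2) = 11.8%

11.8%


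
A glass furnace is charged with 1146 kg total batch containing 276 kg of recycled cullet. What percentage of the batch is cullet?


Cullet ratio = (cullet mass / total batch mass) * 100
  Ratio = 276 / 1146 * 100 = 24.08%

24.08%
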